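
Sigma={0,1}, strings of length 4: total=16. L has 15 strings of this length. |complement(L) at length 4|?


Alphabet: {0,1}
String length: 4
Total strings of length 4 = 2^4 = 16
Strings in L = 15
Complement = total - |L|
= 16 - 15
= 1

1


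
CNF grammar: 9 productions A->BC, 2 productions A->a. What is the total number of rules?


CNF allows two rule forms:
  A -> BC (binary): 9 rules
  A -> a (terminal): 2 rules
Total = 9 + 2 = 11

11


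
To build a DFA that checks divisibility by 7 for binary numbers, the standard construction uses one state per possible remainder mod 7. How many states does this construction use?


Divisibility by 7 is tracked via the remainder mod 7: 0, 1, ..., 6
The construction assigns one state to each remainder
Number of remainders = 7

7


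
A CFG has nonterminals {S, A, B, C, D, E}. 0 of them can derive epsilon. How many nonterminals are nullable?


Nonterminals: {S, A, B, C, D, E}
A nonterminal is nullable if it can derive epsilon
Counting nullable nonterminals: 0
Total nullable = 0

0


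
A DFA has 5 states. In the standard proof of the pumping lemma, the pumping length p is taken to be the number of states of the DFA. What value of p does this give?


Pumping lemma for regular languages (standard proof):
Take p = |Q|, the number of DFA states.
Any string of length >= |Q| passes through |Q|+1 states while reading its first |Q| symbols,
so by pigeonhole some state repeats, giving the loop that can be pumped.
Here |Q| = 5
Therefore the proof uses p = 5

5


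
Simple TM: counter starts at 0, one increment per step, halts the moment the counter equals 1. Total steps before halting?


Counter starts at 0. Counting sequence:
  Step 1: counter = 1
Counter reached 1 -> halt
Total steps = 1

1


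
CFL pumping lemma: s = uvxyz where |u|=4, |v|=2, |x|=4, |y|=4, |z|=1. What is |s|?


|s| = |u| + |v| + |x| + |y| + |z|
= 4 + 2 + 4 + 4 + 1
= 6 + 4 + 5
= 10 + 5
= 15

15


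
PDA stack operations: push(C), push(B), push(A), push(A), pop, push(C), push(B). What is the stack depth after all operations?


Tracing stack operations:
  push(C) -> stack = [C], depth=1
  push(B) -> stack = [C,B], depth=2
  push(A) -> stack = [C,B,A], depth=3
  push(A) -> stack = [C,B,A,A], depth=4
  pop -> removed A, stack = [C,B,A], depth=3
  push(C) -> stack = [C,B,A,C], depth=4
  push(B) -> stack = [C,B,A,C,B], depth=5
Final depth = 5

5


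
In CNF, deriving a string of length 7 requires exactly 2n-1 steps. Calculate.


Chomsky Normal Form derivation:
String length n = 7
Each step either:
  - Splits a nonterminal into two (n-1 such steps)
  - Converts a nonterminal to terminal (n such steps)
Total = (n-1) + n = 2n - 1
= 2(7) - 1
= 14 - 1
= 13

13


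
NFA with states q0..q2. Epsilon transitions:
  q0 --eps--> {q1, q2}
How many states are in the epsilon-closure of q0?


Starting from q0
Initialize closure = {q0}
Follow epsilon from q0 -> add q1
Follow epsilon from q0 -> add q2
Final closure: {q0, q1, q2}
Size = 3

3


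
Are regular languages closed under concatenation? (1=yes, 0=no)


Regular languages are closed under:
- Union (DFA product construction)
- Intersection (DFA product construction)
- Complement (swap accept/reject states)
- Concatenation (NFA construction)
- Kleene star (NFA construction)
concatenation is in this list
Therefore: closed

1


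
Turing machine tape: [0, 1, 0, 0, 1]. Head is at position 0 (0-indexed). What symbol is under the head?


Tape: [0, 1, 0, 0, 1]
Positions: 0 1 2 3 4
Values:    0 1 0 0 1
Head at position 0
tape[0] = 0

0


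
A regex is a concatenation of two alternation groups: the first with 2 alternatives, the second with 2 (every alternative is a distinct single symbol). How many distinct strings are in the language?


First group: 2 alternatives
Second group: 2 alternatives
Concatenation: each choice from group 1 pairs with each from group 2
Total = 2 x 2 = 4

4


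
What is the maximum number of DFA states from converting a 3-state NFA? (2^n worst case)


NFA has 3 states
Subset construction: each DFA state = subset of NFA states
Maximum subsets = 2^3
2^3 = 8

8


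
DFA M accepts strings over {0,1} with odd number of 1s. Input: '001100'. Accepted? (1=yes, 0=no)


DFA has 2 states: q_even (start, accept=no) and q_odd
Processing string '001100' character by character:
  Position 0: read '0', 1-count=0 -> q_even (no change)
  Position 1: read '0', 1-count=0 -> q_even (no change)
  Position 2: read '1', 1-count=1 -> q_odd
  Position 3: read '1', 1-count=2 -> q_even
  Position 4: read '0', 1-count=2 -> q_even (no change)
  Position 5: read '0', 1-count=2 -> q_even (no change)
Final state: q_even, total 1s = 2 (even); the DFA requires an odd count -> reject

0


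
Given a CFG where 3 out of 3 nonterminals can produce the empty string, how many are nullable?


Nonterminals: {S, A, B}
A nonterminal is nullable if it can derive epsilon
Counting nullable nonterminals: 3
Total nullable = 3

3


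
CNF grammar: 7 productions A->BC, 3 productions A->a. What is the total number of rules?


CNF allows two rule forms:
  A -> BC (binary): 7 rules
  A -> a (terminal): 3 rules
Total = 7 + 3 = 10

10


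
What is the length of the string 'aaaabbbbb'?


String: 'aaaabbbbb'
Counting characters:
  'a' appears 4 time(s)
  'b' appears 5 time(s)
Total length = 4 + 5 = 9

9


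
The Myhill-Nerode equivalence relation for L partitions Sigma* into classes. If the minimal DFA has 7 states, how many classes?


Myhill-Nerode theorem:
Number of equivalence classes = number of states in minimal DFA
Minimal DFA states = 7
Therefore equivalence classes = 7

7


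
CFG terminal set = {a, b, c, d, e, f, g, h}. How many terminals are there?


Terminal symbols: a, b, c, d, e, f, g, h
Counting each: a (#1), b (#2), c (#3), d (#4), e (#5), f (#6), g (#7), h (#8)
Total = 8

8


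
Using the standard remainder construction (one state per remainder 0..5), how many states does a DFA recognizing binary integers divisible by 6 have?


Divisibility by 6 is tracked via the remainder mod 6: 0, 1, ..., 5
The construction assigns one state to each remainder
Number of remainders = 6

6


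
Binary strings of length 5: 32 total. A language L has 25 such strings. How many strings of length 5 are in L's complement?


Alphabet: {0,1}
String length: 5
Total strings of length 5 = 2^5 = 32
Strings in L = 25
Complement = total - |L|
= 32 - 25
= 7

7


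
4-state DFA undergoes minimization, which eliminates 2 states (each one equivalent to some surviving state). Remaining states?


Original DFA: 4 states
Redundant states removed: 2
Minimized states = original - removed
= 4 - 2
= 2

2


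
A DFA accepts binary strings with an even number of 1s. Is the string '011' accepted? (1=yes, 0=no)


DFA has 2 states: q_even (start, accept=yes) and q_odd
Processing string '011' character by character:
  Position 0: read '0', 1-count=0 -> q_even (no change)
  Position 1: read '1', 1-count=1 -> q_odd
  Position 2: read '1', 1-count=2 -> q_even
Final state: q_even, total 1s = 2 (even); the DFA requires an even count -> accept

1


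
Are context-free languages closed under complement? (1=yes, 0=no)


CFL closure properties:
  Closed under: union, concatenation, Kleene star
  NOT closed under: intersection, complement
Operation 'complement' is in not-closed list -> No (not closed)

0


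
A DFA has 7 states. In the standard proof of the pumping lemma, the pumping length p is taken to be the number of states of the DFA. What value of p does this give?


Pumping lemma for regular languages (standard proof):
Take p = |Q|, the number of DFA states.
Any string of length >= |Q| passes through |Q|+1 states while reading its first |Q| symbols,
so by pigeonhole some state repeats, giving the loop that can be pumped.
Here |Q| = 7
Therefore the proof uses p = 7

7


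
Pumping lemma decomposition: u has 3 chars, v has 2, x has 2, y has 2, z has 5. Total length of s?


|s| = |u| + |v| + |x| + |y| + |z|
= 3 + 2 + 2 + 2 + 5
= 5 + 2 + 7
= 7 + 7
= 14

14


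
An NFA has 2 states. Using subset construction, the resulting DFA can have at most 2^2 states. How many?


NFA has 2 states
Subset construction: each DFA state = subset of NFA states
Maximum subsets = 2^2
2^2 = 4

4


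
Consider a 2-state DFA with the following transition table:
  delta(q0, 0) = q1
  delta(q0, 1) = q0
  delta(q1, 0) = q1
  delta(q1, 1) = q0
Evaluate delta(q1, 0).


Looking up transition function:
delta(q1, 0) in the table
Row: q1, Column: 0
Result: q1

q1


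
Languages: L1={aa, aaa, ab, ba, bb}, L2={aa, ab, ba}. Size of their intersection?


L1 = {aa, aaa, ab, ba, bb}
L2 = {aa, ab, ba}
Checking each string in L1 against L2:
  'aa': in L2? Yes
  'aaa': in L2? No
  'ab': in L2? Yes
  'ba': in L2? Yes
  'bb': in L2? No
Intersection = {aa, ab, ba}
|L1 ∩ L2| = 3

3


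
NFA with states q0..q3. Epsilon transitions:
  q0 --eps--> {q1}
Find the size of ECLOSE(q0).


Starting from q0
Initialize closure = {q0}
Follow epsilon from q0 -> add q1
Final closure: {q0, q1}
Size = 2

2


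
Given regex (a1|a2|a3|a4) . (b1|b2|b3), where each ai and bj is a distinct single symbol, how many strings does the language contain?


First group: 4 alternatives
Second group: 3 alternatives
Concatenation: each choice from group 1 pairs with each from group 2
Total = 4 x 3 = 12

12


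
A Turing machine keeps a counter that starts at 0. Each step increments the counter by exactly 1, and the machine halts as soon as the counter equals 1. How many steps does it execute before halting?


Counter starts at 0. Counting sequence:
  Step 1: counter = 1
Counter reached 1 -> halt
Total steps = 1

1


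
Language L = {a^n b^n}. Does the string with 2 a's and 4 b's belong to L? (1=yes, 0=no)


Language requires equal numbers of a's and b's
PDA pushes for each 'a', pops for each 'b'
Number of a's = 2
Number of b's = 4
2 != 4 -> Reject

0


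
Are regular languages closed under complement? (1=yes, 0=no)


Regular languages are closed under:
- Union (DFA product construction)
- Intersection (DFA product construction)
- Complement (swap accept/reject states)
- Concatenation (NFA construction)
- Kleene star (NFA construction)
complement is in this list
Therefore: closed

1


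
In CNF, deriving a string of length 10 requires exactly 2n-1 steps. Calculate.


Chomsky Normal Form derivation:
String length n = 10
Each step either:
  - Splits a nonterminal into two (n-1 such steps)
  - Converts a nonterminal to terminal (n such steps)
Total = (n-1) + n = 2n - 1
= 2(10) - 1
= 20 - 1
= 19

19


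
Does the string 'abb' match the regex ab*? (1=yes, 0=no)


Pattern: ab*
String: 'abb'
Pattern requires: exactly one 'a' followed by zero or more 'b's
First char is 'a' -> OK
Rest 'bb': all b's? Yes
Result: 1

1


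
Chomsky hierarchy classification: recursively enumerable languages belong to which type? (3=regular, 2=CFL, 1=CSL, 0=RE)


Chomsky hierarchy levels:
  Type 3: Regular (DFA/NFA/regex)
  Type 2: Context-free (PDA)
  Type 1: Context-sensitive
  Type 0: Recursively enumerable (TM)
'recursively enumerable' corresponds to Type 0

0


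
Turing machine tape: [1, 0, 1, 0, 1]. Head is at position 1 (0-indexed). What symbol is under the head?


Tape: [1, 0, 1, 0, 1]
Positions: 0 1 2 3 4
Values:    1 0 1 0 1
Head at position 1
tape[1] = 0

0


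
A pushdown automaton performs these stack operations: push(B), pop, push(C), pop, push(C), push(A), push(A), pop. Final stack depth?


Tracing stack operations:
  push(B) -> stack = [B], depth=1
  pop -> removed B, stack = [], depth=0
  push(C) -> stack = [C], depth=1
  pop -> removed C, stack = [], depth=0
  push(C) -> stack = [C], depth=1
  push(A) -> stack = [C,A], depth=2
  push(A) -> stack = [C,A,A], depth=3
  pop -> removed A, stack = [C,A], depth=2
Final depth = 2

2


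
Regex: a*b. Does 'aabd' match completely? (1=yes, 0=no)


Pattern: a*b
String: 'aabd'
Pattern requires: zero or more 'a's followed by exactly one 'b'
Found 2 leading 'a's
Remaining: 'bd'
Remaining is not 'b' -> no match
Result: 0

0


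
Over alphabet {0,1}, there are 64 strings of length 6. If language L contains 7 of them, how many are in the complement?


Alphabet: {0,1}
String length: 6
Total strings of length 6 = 2^6 = 64
Strings in L = 7
Complement = total - |L|
= 64 - 7
= 57

57


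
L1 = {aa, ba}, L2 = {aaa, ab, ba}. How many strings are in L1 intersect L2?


L1 = {aa, ba}
L2 = {aaa, ab, ba}
Checking each string in L1 against L2:
  'aa': in L2? No
  'ba': in L2? Yes
Intersection = {ba}
|L1 ∩ L2| = 1

1


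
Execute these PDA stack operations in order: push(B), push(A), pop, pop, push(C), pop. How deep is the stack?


Tracing stack operations:
  push(B) -> stack = [B], depth=1
  push(A) -> stack = [B,A], depth=2
  pop -> removed A, stack = [B], depth=1
  pop -> removed B, stack = [], depth=0
  push(C) -> stack = [C], depth=1
  pop -> removed C, stack = [], depth=0
Final depth = 0

0


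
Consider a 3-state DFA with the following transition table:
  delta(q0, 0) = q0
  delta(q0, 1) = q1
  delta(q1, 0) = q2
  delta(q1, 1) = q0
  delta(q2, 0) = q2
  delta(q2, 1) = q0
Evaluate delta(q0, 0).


Looking up transition function:
delta(q0, 0) in the table
Row: q0, Column: 0
Result: q0

q0


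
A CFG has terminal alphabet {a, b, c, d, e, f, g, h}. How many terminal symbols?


Terminal symbols: a, b, c, d, e, f, g, h
Counting each: a (#1), b (#2), c (#3), d (#4), e (#5), f (#6), g (#7), h (#8)
Total = 8

8


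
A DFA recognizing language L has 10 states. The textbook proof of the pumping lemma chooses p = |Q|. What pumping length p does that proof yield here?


Pumping lemma for regular languages (standard proof):
Take p = |Q|, the number of DFA states.
Any string of length >= |Q| passes through |Q|+1 states while reading its first |Q| symbols,
so by pigeonhole some state repeats, giving the loop that can be pumped.
Here |Q| = 10
Therefore the proof uses p = 10

10


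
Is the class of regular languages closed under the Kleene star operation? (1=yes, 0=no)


Regular languages are closed under:
- Union (DFA product construction)
- Intersection (DFA product construction)
- Complement (swap accept/reject states)
- Concatenation (NFA construction)
- Kleene star (NFA construction)
Kleene star is in this list
Therefore: closed

1


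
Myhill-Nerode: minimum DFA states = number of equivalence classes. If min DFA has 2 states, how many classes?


Myhill-Nerode theorem:
Number of equivalence classes = number of states in minimal DFA
Minimal DFA states = 2
Therefore equivalence classes = 2

2


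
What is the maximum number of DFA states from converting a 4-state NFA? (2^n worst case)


NFA has 4 states
Subset construction: each DFA state = subset of NFA states
Maximum subsets = 2^4
2^4 = 16

16


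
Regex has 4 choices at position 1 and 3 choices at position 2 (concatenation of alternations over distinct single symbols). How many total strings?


First group: 4 alternatives
Second group: 3 alternatives
Concatenation: each choice from group 1 pairs with each from group 2
Total = 4 x 3 = 12

12


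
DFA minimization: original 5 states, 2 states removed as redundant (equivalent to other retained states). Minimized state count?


Original DFA: 5 states
Redundant states removed: 2
Minimized states = original - removed
= 5 - 2
= 3

3


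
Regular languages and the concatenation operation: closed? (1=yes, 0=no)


Regular languages are closed under all standard operations:
- Union: Yes (product construction)
- Intersection: Yes (product construction)
- Complement: Yes (swap accept/reject)
- Concatenation: Yes (NFA construction)
Operation: concatenation -> Closed

1


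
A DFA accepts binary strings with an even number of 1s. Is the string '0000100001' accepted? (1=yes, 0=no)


DFA has 2 states: q_even (start, accept=yes) and q_odd
Processing string '0000100001' character by character:
  Position 0: read '0', 1-count=0 -> q_even (no change)
  Position 1: read '0', 1-count=0 -> q_even (no change)
  Position 2: read '0', 1-count=0 -> q_even (no change)
  Position 3: read '0', 1-count=0 -> q_even (no change)
  Position 4: read '1', 1-count=1 -> q_odd
  Position 5: read '0', 1-count=1 -> q_odd (no change)
  Position 6: read '0', 1-count=1 -> q_odd (no change)
  Position 7: read '0', 1-count=1 -> q_odd (no change)
  Position 8: read '0', 1-count=1 -> q_odd (no change)
  Position 9: read '1', 1-count=2 -> q_even
Final state: q_even, total 1s = 2 (even); the DFA requires an even count -> accept

1


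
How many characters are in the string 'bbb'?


String: 'bbb'
Counting characters:
  'b' appears 3 time(s)
Total length = 0 + 3 = 3

3


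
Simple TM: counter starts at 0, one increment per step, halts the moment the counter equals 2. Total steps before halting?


Counter starts at 0. Counting sequence:
  Step 1: counter = 1
  Step 2: counter = 2
Counter reached 2 -> halt
Total steps = 2

2


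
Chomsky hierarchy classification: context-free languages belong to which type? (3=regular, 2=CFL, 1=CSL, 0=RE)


Chomsky hierarchy levels:
  Type 3: Regular (DFA/NFA/regex)
  Type 2: Context-free (PDA)
  Type 1: Context-sensitive
  Type 0: Recursively enumerable (TM)
'context-free' corresponds to Type 2

2


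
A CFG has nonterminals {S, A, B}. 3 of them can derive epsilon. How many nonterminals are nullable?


Nonterminals: {S, A, B}
A nonterminal is nullable if it can derive epsilon
Counting nullable nonterminals: 3
Total nullable = 3

3


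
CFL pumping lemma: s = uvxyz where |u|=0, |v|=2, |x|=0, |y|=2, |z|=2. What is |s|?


|s| = |u| + |v| + |x| + |y| + |z|
= 0 + 2 + 0 + 2 + 2
= 2 + 0 + 4
= 2 + 4
= 6

6


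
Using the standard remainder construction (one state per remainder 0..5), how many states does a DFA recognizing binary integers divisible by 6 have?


Divisibility by 6 is tracked via the remainder mod 6: 0, 1, ..., 5
The construction assigns one state to each remainder
Number of remainders = 6

6


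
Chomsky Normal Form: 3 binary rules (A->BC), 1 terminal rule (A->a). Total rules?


CNF allows two rule forms:
  A -> BC (binary): 3 rules
  A -> a (terminal): 1 rule
Total = 3 + 1 = 4

4


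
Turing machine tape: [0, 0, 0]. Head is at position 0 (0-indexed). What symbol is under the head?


Tape: [0, 0, 0]
Positions: 0 1 2
Values:    0 0 0
Head at position 0
tape[0] = 0

0


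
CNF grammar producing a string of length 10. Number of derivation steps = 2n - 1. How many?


Chomsky Normal Form derivation:
String length n = 10
Each step either:
  - Splits a nonterminal into two (n-1 such steps)
  - Converts a nonterminal to terminal (n such steps)
Total = (n-1) + n = 2n - 1
= 2(10) - 1
= 20 - 1
= 19

19


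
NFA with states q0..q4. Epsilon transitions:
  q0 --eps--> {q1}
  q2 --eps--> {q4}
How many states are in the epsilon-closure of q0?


Starting from q0
Initialize closure = {q0}
Follow epsilon from q0 -> add q1
Final closure: {q0, q1}
Size = 2

2


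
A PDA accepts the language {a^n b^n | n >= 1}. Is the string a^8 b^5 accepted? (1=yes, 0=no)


Language requires equal numbers of a's and b's
PDA pushes for each 'a', pops for each 'b'
Number of a's = 8
Number of b's = 5
8 != 5 -> Reject

0


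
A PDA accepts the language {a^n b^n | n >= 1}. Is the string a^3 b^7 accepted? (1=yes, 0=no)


Language requires equal numbers of a's and b's
PDA pushes for each 'a', pops for each 'b'
Number of a's = 3
Number of b's = 7
3 != 7 -> Reject

0


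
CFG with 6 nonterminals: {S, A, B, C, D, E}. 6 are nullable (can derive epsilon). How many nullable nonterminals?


Nonterminals: {S, A, B, C, D, E}
A nonterminal is nullable if it can derive epsilon
Counting nullable nonterminals: 6
Total nullable = 6

6


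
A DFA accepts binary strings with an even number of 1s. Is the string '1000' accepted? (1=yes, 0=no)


DFA has 2 states: q_even (start, accept=yes) and q_odd
Processing string '1000' character by character:
  Position 0: read '1', 1-count=1 -> q_odd
  Position 1: read '0', 1-count=1 -> q_odd (no change)
  Position 2: read '0', 1-count=1 -> q_odd (no change)
  Position 3: read '0', 1-count=1 -> q_odd (no change)
Final state: q_odd, total 1s = 1 (odd); the DFA requires an even count -> reject

0


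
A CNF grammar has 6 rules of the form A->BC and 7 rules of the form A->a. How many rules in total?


CNF allows two rule forms:
  A -> BC (binary): 6 rules
  A -> a (terminal): 7 rules
Total = 6 + 7 = 13

13


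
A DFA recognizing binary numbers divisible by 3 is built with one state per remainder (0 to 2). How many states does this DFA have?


Divisibility by 3 is tracked via the remainder mod 3: 0, 1, ..., 2
The construction assigns one state to each remainder
Number of remainders = 3

3


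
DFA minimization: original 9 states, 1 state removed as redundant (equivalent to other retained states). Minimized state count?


Original DFA: 9 states
Redundant states removed: 1
Minimized states = original - removed
= 9 - 1
= 8

8


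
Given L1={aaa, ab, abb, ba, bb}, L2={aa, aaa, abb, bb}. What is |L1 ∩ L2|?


L1 = {aaa, ab, abb, ba, bb}
L2 = {aa, aaa, abb, bb}
Checking each string in L1 against L2:
  'aaa': in L2? Yes
  'ab': in L2? No
  'abb': in L2? Yes
  'ba': in L2? No
  'bb': in L2? Yes
Intersection = {aaa, abb, bb}
|L1 ∩ L2| = 3

3


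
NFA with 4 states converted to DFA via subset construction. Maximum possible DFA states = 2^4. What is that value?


NFA has 4 states
Subset construction: each DFA state = subset of NFA states
Maximum subsets = 2^4
2^4 = 16

16


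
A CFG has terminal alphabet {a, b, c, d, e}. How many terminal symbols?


Terminal symbols: a, b, c, d, e
Counting each: a (#1), b (#2), c (#3), d (#4), e (#5)
Total = 5

5


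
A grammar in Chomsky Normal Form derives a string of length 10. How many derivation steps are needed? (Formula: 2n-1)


Chomsky Normal Form derivation:
String length n = 10
Each step either:
  - Splits a nonterminal into two (n-1 such steps)
  - Converts a nonterminal to terminal (n such steps)
Total = (n-1) + n = 2n - 1
= 2(10) - 1
= 20 - 1
= 19

19


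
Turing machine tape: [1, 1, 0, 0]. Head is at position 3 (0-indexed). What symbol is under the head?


Tape: [1, 1, 0, 0]
Positions: 0 1 2 3
Values:    1 1 0 0
Head at position 3
tape[3] = 0

0


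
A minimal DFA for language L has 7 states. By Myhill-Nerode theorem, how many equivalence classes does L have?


Myhill-Nerode theorem:
Number of equivalence classes = number of states in minimal DFA
Minimal DFA states = 7
Therefore equivalence classes = 7

7


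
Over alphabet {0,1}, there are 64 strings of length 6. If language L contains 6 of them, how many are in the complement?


Alphabet: {0,1}
String length: 6
Total strings of length 6 = 2^6 = 64
Strings in L = 6
Complement = total - |L|
= 64 - 6
= 58

58


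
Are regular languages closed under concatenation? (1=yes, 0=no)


Regular languages are closed under:
- Union (DFA product construction)
- Intersection (DFA product construction)
- Complement (swap accept/reject states)
- Concatenation (NFA construction)
- Kleene star (NFA construction)
concatenation is in this list
Therefore: closed

1


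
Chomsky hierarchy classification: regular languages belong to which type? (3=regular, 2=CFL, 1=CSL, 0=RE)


Chomsky hierarchy levels:
  Type 3: Regular (DFA/NFA/regex)
  Type 2: Context-free (PDA)
  Type 1: Context-sensitive
  Type 0: Recursively enumerable (TM)
'regular' corresponds to Type 3

3


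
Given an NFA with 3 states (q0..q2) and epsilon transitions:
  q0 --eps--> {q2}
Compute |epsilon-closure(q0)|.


Starting from q0
Initialize closure = {q0}
Follow epsilon from q0 -> add q2
Final closure: {q0, q2}
Size = 2

2


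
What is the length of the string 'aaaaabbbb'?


String: 'aaaaabbbb'
Counting characters:
  'a' appears 5 time(s)
  'b' appears 4 time(s)
Total length = 5 + 4 = 9

9


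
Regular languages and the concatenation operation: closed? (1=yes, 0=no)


Regular languages are closed under all standard operations:
- Union: Yes (product construction)
- Intersection: Yes (product construction)
- Complement: Yes (swap accept/reject)
- Concatenation: Yes (NFA construction)
Operation: concatenation -> Closed

1


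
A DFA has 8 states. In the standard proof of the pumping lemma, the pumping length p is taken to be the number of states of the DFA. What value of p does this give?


Pumping lemma for regular languages (standard proof):
Take p = |Q|, the number of DFA states.
Any string of length >= |Q| passes through |Q|+1 states while reading its first |Q| symbols,
so by pigeonhole some state repeats, giving the loop that can be pumped.
Here |Q| = 8
Therefore the proof uses p = 8

8


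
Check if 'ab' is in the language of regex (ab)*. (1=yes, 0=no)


Pattern: (ab)*
String: 'ab'
Pattern requires: zero or more repetitions of 'ab'
Pairs: ['ab']
All pairs are 'ab'? Yes
Result: 1

1


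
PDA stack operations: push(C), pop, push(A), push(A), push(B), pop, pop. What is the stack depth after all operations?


Tracing stack operations:
  push(C) -> stack = [C], depth=1
  pop -> removed C, stack = [], depth=0
  push(A) -> stack = [A], depth=1
  push(A) -> stack = [A,A], depth=2
  push(B) -> stack = [A,A,B], depth=3
  pop -> removed B, stack = [A,A], depth=2
  pop -> removed A, stack = [A], depth=1
Final depth = 1

1


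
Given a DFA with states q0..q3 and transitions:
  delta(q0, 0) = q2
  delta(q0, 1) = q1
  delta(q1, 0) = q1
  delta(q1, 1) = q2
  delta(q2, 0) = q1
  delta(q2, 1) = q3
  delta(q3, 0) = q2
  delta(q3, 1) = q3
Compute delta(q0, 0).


Looking up transition function:
delta(q0, 0) in the table
Row: q0, Column: 0
Result: q2

q2


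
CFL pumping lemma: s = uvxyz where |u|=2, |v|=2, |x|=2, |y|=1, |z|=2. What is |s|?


|s| = |u| + |v| + |x| + |y| + |z|
= 2 + 2 + 2 + 1 + 2
= 4 + 2 + 3
= 6 + 3
= 9

9


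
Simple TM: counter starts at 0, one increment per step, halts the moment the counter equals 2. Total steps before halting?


Counter starts at 0. Counting sequence:
  Step 1: counter = 1
  Step 2: counter = 2
Counter reached 2 -> halt
Total steps = 2

2


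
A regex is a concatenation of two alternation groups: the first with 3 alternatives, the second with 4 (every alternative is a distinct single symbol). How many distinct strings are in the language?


First group: 3 alternatives
Second group: 4 alternatives
Concatenation: each choice from group 1 pairs with each from group 2
Total = 3 x 4 = 12

12


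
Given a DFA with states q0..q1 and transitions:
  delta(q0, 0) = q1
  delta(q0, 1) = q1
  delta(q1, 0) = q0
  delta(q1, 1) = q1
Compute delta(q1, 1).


Looking up transition function:
delta(q1, 1) in the table
Row: q1, Column: 1
Result: q1

q1


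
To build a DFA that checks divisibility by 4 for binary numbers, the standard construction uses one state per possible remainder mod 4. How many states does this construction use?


Divisibility by 4 is tracked via the remainder mod 4: 0, 1, ..., 3
The construction assigns one state to each remainder
Number of remainders = 4

4


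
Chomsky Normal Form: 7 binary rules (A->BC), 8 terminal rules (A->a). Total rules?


CNF allows two rule forms:
  A -> BC (binary): 7 rules
  A -> a (terminal): 8 rules
Total = 7 + 8 = 15

15


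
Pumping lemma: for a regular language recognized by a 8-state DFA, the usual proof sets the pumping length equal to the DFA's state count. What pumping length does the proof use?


Pumping lemma for regular languages (standard proof):
Take p = |Q|, the number of DFA states.
Any string of length >= |Q| passes through |Q|+1 states while reading its first |Q| symbols,
so by pigeonhole some state repeats, giving the loop that can be pumped.
Here |Q| = 8
Therefore the proof uses p = 8

8


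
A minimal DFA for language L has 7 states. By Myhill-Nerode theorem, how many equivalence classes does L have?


Myhill-Nerode theorem:
Number of equivalence classes = number of states in minimal DFA
Minimal DFA states = 7
Therefore equivalence classes = 7

7


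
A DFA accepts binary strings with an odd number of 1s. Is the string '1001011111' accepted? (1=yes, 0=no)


DFA has 2 states: q_even (start, accept=no) and q_odd
Processing string '1001011111' character by character:
  Position 0: read '1', 1-count=1 -> q_odd
  Position 1: read '0', 1-count=1 -> q_odd (no change)
  Position 2: read '0', 1-count=1 -> q_odd (no change)
  Position 3: read '1', 1-count=2 -> q_even
  Position 4: read '0', 1-count=2 -> q_even (no change)
  Position 5: read '1', 1-count=3 -> q_odd
  Position 6: read '1', 1-count=4 -> q_even
  Position 7: read '1', 1-count=5 -> q_odd
  Position 8: read '1', 1-count=6 -> q_even
  Position 9: read '1', 1-count=7 -> q_odd
Final state: q_odd, total 1s = 7 (odd); the DFA requires an odd count -> accept

1


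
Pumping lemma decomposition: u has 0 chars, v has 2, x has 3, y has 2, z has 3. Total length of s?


|s| = |u| + |v| + |x| + |y| + |z|
= 0 + 2 + 3 + 2 + 3
= 2 + 3 + 5
= 5 + 5
= 10

10


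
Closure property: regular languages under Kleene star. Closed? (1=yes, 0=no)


Regular languages are closed under:
- Union (DFA product construction)
- Intersection (DFA product construction)
- Complement (swap accept/reject states)
- Concatenation (NFA construction)
- Kleene star (NFA construction)
Kleene star is in this list
Therefore: closed

1


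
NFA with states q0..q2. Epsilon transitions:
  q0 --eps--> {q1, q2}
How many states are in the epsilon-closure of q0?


Starting from q0
Initialize closure = {q0}
Follow epsilon from q0 -> add q1
Follow epsilon from q0 -> add q2
Final closure: {q0, q1, q2}
Size = 3

3


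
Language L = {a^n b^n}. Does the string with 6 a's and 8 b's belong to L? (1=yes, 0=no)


Language requires equal numbers of a's and b's
PDA pushes for each 'a', pops for each 'b'
Number of a's = 6
Number of b's = 8
6 != 8 -> Reject

0


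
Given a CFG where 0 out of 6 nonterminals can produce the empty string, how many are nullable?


Nonterminals: {S, A, B, C, D, E}
A nonterminal is nullable if it can derive epsilon
Counting nullable nonterminals: 0
Total nullable = 0

0


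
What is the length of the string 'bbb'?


String: 'bbb'
Counting characters:
  'b' appears 3 time(s)
Total length = 0 + 3 = 3

3


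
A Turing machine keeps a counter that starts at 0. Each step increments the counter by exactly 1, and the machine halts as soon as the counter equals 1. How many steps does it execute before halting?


Counter starts at 0. Counting sequence:
  Step 1: counter = 1
Counter reached 1 -> halt
Total steps = 1

1


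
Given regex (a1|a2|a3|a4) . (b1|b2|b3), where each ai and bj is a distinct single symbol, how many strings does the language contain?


First group: 4 alternatives
Second group: 3 alternatives
Concatenation: each choice from group 1 pairs with each from group 2
Total = 4 x 3 = 12

12


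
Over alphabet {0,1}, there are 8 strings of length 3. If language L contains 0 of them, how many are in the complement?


Alphabet: {0,1}
String length: 3
Total strings of length 3 = 2^3 = 8
Strings in L = 0
Complement = total - |L|
= 8 - 0
= 8

8


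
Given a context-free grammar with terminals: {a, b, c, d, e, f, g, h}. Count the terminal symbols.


Terminal symbols: a, b, c, d, e, f, g, h
Counting each: a (#1), b (#2), c (#3), d (#4), e (#5), f (#6), g (#7), h (#8)
Total = 8

8


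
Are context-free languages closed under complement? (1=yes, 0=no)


CFL closure properties:
  Closed under: union, concatenation, Kleene star
  NOT closed under: intersection, complement
Operation 'complement' is in not-closed list -> No (not closed)

0


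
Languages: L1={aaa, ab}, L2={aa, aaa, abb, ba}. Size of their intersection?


L1 = {aaa, ab}
L2 = {aa, aaa, abb, ba}
Checking each string in L1 against L2:
  'aaa': in L2? Yes
  'ab': in L2? No
Intersection = {aaa}
|L1 ∩ L2| = 1

1


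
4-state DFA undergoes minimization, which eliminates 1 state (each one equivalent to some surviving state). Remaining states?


Original DFA: 4 states
Redundant states removed: 1
Minimized states = original - removed
= 4 - 1
= 3

3


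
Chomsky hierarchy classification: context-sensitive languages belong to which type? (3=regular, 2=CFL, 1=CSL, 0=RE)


Chomsky hierarchy levels:
  Type 3: Regular (DFA/NFA/regex)
  Type 2: Context-free (PDA)
  Type 1: Context-sensitive
  Type 0: Recursively enumerable (TM)
'context-sensitive' corresponds to Type 1

1


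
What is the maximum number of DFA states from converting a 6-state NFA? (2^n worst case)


NFA has 6 states
Subset construction: each DFA state = subset of NFA states
Maximum subsets = 2^6
2^6 = 64

64


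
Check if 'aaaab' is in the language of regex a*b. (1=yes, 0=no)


Pattern: a*b
String: 'aaaab'
Pattern requires: zero or more 'a's followed by exactly one 'b'
Found 4 leading 'a's
Remaining: 'b'
Remaining is exactly 'b' -> match
Result: 1

1


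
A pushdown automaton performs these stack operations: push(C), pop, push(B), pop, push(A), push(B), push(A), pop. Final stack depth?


Tracing stack operations:
  push(C) -> stack = [C], depth=1
  pop -> removed C, stack = [], depth=0
  push(B) -> stack = [B], depth=1
  pop -> removed B, stack = [], depth=0
  push(A) -> stack = [A], depth=1
  push(B) -> stack = [A,B], depth=2
  push(A) -> stack = [A,B,A], depth=3
  pop -> removed A, stack = [A,B], depth=2
Final depth = 2

2


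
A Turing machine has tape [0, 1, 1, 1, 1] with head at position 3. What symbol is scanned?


Tape: [0, 1, 1, 1, 1]
Positions: 0 1 2 3 4
Values:    0 1 1 1 1
Head at position 3
tape[3] = 1

1


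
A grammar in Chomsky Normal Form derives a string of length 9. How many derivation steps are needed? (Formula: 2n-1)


Chomsky Normal Form derivation:
String length n = 9
Each step either:
  - Splits a nonterminal into two (n-1 such steps)
  - Converts a nonterminal to terminal (n such steps)
Total = (n-1) + n = 2n - 1
= 2(9) - 1
= 18 - 1
= 17

17


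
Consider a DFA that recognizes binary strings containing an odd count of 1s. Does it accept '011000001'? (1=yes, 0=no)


DFA has 2 states: q_even (start, accept=no) and q_odd
Processing string '011000001' character by character:
  Position 0: read '0', 1-count=0 -> q_even (no change)
  Position 1: read '1', 1-count=1 -> q_odd
  Position 2: read '1', 1-count=2 -> q_even
  Position 3: read '0', 1-count=2 -> q_even (no change)
  Position 4: read '0', 1-count=2 -> q_even (no change)
  Position 5: read '0', 1-count=2 -> q_even (no change)
  Position 6: read '0', 1-count=2 -> q_even (no change)
  Position 7: read '0', 1-count=2 -> q_even (no change)
  Position 8: read '1', 1-count=3 -> q_odd
Final state: q_odd, total 1s = 3 (odd); the DFA requires an odd count -> accept

1


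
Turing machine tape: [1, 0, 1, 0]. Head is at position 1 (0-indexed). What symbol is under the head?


Tape: [1, 0, 1, 0]
Positions: 0 1 2 3
Values:    1 0 1 0
Head at position 1
tape[1] = 0

0


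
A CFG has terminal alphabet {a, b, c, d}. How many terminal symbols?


Terminal symbols: a, b, c, d
Counting each: a (#1), b (#2), c (#3), d (#4)
Total = 4

4


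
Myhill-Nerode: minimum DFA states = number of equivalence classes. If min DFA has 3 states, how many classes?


Myhill-Nerode theorem:
Number of equivalence classes = number of states in minimal DFA
Minimal DFA states = 3
Therefore equivalence classes = 3

3


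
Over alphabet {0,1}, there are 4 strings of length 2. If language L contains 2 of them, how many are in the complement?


Alphabet: {0,1}
String length: 2
Total strings of length 2 = 2^2 = 4
Strings in L = 2
Complement = total - |L|
= 4 - 2
= 2

2


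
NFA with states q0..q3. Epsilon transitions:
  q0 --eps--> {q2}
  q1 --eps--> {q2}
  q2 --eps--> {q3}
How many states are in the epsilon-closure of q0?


Starting from q0
Initialize closure = {q0}
Follow epsilon from q0 -> add q2
Follow epsilon from q2 -> add q3
Final closure: {q0, q2, q3}
Size = 3

3


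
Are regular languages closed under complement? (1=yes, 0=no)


Regular languages are closed under all standard operations:
- Union: Yes (product construction)
- Intersection: Yes (product construction)
- Complement: Yes (swap accept/reject)
- Concatenation: Yes (NFA construction)
Operation: complement -> Closed

1


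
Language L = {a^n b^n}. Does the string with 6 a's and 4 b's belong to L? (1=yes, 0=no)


Language requires equal numbers of a's and b's
PDA pushes for each 'a', pops for each 'b'
Number of a's = 6
Number of b's = 4
6 != 4 -> Reject

0


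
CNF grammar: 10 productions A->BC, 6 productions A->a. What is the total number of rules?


CNF allows two rule forms:
  A -> BC (binary): 10 rules
  A -> a (terminal): 6 rules
Total = 10 + 6 = 16

16


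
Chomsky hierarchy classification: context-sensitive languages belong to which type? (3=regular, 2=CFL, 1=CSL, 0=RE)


Chomsky hierarchy levels:
  Type 3: Regular (DFA/NFA/regex)
  Type 2: Context-free (PDA)
  Type 1: Context-sensitive
  Type 0: Recursively enumerable (TM)
'context-sensitive' corresponds to Type 1

1


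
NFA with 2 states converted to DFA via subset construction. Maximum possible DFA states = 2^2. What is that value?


NFA has 2 states
Subset construction: each DFA state = subset of NFA states
Maximum subsets = 2^2
2^2 = 4

4


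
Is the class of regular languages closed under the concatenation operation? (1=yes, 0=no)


Regular languages are closed under:
- Union (DFA product construction)
- Intersection (DFA product construction)
- Complement (swap accept/reject states)
- Concatenation (NFA construction)
- Kleene star (NFA construction)
concatenation is in this list
Therefore: closed

1


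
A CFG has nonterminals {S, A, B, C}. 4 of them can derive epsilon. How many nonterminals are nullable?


Nonterminals: {S, A, B, C}
A nonterminal is nullable if it can derive epsilon
Counting nullable nonterminals: 4
Total nullable = 4

4


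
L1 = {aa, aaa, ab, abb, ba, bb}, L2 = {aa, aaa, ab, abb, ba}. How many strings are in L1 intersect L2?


L1 = {aa, aaa, ab, abb, ba, bb}
L2 = {aa, aaa, ab, abb, ba}
Checking each string in L1 against L2:
  'aa': in L2? Yes
  'aaa': in L2? Yes
  'ab': in L2? Yes
  'abb': in L2? Yes
  'ba': in L2? Yes
  'bb': in L2? No
Intersection = {aa, aaa, ab, abb, ba}
|L1 ∩ L2| = 5

5


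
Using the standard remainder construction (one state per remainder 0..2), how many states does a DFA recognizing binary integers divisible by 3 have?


Divisibility by 3 is tracked via the remainder mod 3: 0, 1, ..., 2
The construction assigns one state to each remainder
Number of remainders = 3

3


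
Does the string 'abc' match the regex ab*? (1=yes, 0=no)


Pattern: ab*
String: 'abc'
Pattern requires: exactly one 'a' followed by zero or more 'b's
First char is 'a' -> OK
Rest 'bc': all b's? No
Result: 0

0


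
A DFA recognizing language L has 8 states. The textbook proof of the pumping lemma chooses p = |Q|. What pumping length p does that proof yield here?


Pumping lemma for regular languages (standard proof):
Take p = |Q|, the number of DFA states.
Any string of length >= |Q| passes through |Q|+1 states while reading its first |Q| symbols,
so by pigeonhole some state repeats, giving the loop that can be pumped.
Here |Q| = 8
Therefore the proof uses p = 8

8


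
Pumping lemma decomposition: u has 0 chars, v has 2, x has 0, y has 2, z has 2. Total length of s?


|s| = |u| + |v| + |x| + |y| + |z|
= 0 + 2 + 0 + 2 + 2
= 2 + 0 + 4
= 2 + 4
= 6

6


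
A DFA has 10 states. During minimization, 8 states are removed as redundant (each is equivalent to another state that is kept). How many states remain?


Original DFA: 10 states
Redundant states removed: 8
Minimized states = original - removed
= 10 - 8
= 2

2
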